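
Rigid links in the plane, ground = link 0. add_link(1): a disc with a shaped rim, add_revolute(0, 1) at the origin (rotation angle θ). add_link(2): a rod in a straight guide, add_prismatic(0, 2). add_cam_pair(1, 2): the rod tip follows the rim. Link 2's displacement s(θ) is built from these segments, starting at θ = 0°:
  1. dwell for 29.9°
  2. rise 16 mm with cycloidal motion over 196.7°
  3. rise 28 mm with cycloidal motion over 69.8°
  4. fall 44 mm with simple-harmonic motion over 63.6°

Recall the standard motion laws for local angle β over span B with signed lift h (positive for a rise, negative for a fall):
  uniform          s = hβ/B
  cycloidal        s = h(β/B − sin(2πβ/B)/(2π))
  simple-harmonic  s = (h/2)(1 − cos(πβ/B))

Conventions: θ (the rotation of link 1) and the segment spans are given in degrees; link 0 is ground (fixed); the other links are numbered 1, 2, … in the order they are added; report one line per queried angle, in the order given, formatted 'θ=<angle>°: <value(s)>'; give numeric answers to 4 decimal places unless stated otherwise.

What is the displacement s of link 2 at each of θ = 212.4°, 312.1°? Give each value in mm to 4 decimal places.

segment 1 (0° to 29.9°, dwell): s unchanged at 0.0000
θ = 212.4° falls in segment 2 (29.9° to 226.6°, cycloidal, h = 16): β = 212.4 − 29.9 = 182.5°, B = 196.7°; Δs = 16·(0.9278 − sin(2π·0.9278)/(2π)) = 15.9608; s = 0.0000 + 15.9608 = 15.9608
segment 2 (29.9° to 226.6°, cycloidal, h = 16) is passed completely: s = 0.0000 + (16) = 16.0000
segment 3 (226.6° to 296.4°, cycloidal, h = 28) is passed completely: s = 16.0000 + (28) = 44.0000
θ = 312.1° falls in segment 4 (296.4° to 360°, simple-harmonic, h = -44): β = 312.1 − 296.4 = 15.7°, B = 63.6°; Δs = -44/2·(1 − cos(π·0.2469)) = -6.2907; s = 44.0000 − 6.2907 = 37.7093

θ=212.4°: 15.9608
θ=312.1°: 37.7093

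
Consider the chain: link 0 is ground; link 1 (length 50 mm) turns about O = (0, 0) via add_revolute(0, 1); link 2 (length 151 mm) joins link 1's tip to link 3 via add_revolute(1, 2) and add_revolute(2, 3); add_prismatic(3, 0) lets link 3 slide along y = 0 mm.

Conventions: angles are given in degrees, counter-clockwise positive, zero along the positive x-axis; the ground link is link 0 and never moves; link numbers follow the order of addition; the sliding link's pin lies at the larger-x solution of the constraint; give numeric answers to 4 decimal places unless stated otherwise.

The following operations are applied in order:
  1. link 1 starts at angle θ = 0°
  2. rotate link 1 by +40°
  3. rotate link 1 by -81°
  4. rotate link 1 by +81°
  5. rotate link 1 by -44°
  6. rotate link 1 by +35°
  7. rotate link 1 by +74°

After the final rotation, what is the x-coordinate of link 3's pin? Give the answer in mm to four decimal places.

geometry: r = 50 mm, L = 151 mm, e = 0 mm; θ starts at 0°
rotate link 1 by +40°: θ ← 0° +40° = 40°
rotate link 1 by -81°: θ ← 40° -81° = -41°
rotate link 1 by +81°: θ ← -41° +81° = 40°
rotate link 1 by -44°: θ ← 40° -44° = -4°
rotate link 1 by +35°: θ ← -4° +35° = 31°
rotate link 1 by +74°: θ ← 31° +74° = 105°
crank pin P = (r cos θ, r sin θ) = (-12.940952, 48.296291)
h = r sin θ − e = 48.296291 − 0 = 48.296291
x = r cos θ + √(L² − h²) = -12.940952 + 143.068055 = 130.127102

130.1271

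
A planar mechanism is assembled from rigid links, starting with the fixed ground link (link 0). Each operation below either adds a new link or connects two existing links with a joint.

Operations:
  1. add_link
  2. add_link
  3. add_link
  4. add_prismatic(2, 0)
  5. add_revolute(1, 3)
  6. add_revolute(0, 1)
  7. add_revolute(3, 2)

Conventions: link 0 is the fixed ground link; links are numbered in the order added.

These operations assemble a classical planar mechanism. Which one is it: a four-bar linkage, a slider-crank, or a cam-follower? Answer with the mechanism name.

links: 4 (incl. ground); joints: 3 revolute, 1 prismatic, 0 higher (cam) pair, forming one closed loop
4 links, 3 revolutes + 1 prismatic in one loop → slider-crank

slider-crank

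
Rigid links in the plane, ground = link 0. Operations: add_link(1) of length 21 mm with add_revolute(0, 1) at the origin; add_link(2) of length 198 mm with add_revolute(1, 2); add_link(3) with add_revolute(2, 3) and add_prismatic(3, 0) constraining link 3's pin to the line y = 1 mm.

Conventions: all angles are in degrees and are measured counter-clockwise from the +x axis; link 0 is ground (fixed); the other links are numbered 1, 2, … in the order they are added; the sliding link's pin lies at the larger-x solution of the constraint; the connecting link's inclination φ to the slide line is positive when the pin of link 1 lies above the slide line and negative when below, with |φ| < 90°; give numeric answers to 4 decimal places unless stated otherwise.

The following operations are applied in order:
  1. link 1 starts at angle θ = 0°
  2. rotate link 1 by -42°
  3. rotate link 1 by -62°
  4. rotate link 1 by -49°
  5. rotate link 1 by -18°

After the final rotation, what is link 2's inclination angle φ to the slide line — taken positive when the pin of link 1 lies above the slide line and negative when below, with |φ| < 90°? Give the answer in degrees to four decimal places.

geometry: r = 21 mm, L = 198 mm, e = 1 mm; θ starts at 0°
rotate link 1 by -42°: θ ← 0° -42° = -42°
rotate link 1 by -62°: θ ← -42° -62° = -104°
rotate link 1 by -49°: θ ← -104° -49° = -153°
rotate link 1 by -18°: θ ← -153° -18° = -171°
h = r sin θ − e = -3.285124 − 1 = -4.285124
sin φ = h / L = -4.285124 / 198 = -0.02164204
φ = arcsin(-0.02164204) = -1.240094°

-1.2401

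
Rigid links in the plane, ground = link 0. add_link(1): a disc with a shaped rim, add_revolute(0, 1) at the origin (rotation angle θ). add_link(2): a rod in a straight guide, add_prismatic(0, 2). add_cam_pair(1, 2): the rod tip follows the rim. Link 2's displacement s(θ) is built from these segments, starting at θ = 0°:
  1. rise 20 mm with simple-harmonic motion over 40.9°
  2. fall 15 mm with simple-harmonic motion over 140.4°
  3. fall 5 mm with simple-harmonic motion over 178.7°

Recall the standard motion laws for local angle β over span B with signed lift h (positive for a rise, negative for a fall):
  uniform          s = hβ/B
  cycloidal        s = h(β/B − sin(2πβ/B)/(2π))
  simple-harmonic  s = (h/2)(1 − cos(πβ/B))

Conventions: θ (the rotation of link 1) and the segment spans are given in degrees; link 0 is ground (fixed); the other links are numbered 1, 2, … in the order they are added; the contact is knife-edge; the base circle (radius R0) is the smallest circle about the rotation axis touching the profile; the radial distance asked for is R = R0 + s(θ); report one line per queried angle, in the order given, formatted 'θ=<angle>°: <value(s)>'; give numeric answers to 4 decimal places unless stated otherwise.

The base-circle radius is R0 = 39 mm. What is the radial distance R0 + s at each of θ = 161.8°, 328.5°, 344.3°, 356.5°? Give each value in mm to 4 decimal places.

segment 1 (0° to 40.9°, simple-harmonic, h = 20) is passed completely: s = 0.0000 + (20) = 20.0000
θ = 161.8° falls in segment 2 (40.9° to 181.3°, simple-harmonic, h = -15): β = 161.8 − 40.9 = 120.9°, B = 140.4°; Δs = -15/2·(1 − cos(π·0.8611)) = -14.2973; s = 20.0000 − 14.2973 = 5.7027
segment 2 (40.9° to 181.3°, simple-harmonic, h = -15) is passed completely: s = 20.0000 + (-15) = 5.0000
θ = 328.5° falls in segment 3 (181.3° to 360°, simple-harmonic, h = -5): β = 328.5 − 181.3 = 147.2°, B = 178.7°; Δs = -5/2·(1 − cos(π·0.8237)) = -4.6264; s = 5.0000 − 4.6264 = 0.3736
θ = 344.3° falls in segment 3 (181.3° to 360°, simple-harmonic, h = -5): β = 344.3 − 181.3 = 163°, B = 178.7°; Δs = -5/2·(1 − cos(π·0.9121)) = -4.9054; s = 5.0000 − 4.9054 = 0.0946
θ = 356.5° falls in segment 3 (181.3° to 360°, simple-harmonic, h = -5): β = 356.5 − 181.3 = 175.2°, B = 178.7°; Δs = -5/2·(1 − cos(π·0.9804)) = -4.9953; s = 5.0000 − 4.9953 = 0.0047
θ=161.8°: R = R0 + s = 39 + 5.7027 = 44.7027
θ=328.5°: R = R0 + s = 39 + 0.3736 = 39.3736
θ=344.3°: R = R0 + s = 39 + 0.0946 = 39.0946
θ=356.5°: R = R0 + s = 39 + 0.0047 = 39.0047

θ=161.8°: 44.7027
θ=328.5°: 39.3736
θ=344.3°: 39.0946
θ=356.5°: 39.0047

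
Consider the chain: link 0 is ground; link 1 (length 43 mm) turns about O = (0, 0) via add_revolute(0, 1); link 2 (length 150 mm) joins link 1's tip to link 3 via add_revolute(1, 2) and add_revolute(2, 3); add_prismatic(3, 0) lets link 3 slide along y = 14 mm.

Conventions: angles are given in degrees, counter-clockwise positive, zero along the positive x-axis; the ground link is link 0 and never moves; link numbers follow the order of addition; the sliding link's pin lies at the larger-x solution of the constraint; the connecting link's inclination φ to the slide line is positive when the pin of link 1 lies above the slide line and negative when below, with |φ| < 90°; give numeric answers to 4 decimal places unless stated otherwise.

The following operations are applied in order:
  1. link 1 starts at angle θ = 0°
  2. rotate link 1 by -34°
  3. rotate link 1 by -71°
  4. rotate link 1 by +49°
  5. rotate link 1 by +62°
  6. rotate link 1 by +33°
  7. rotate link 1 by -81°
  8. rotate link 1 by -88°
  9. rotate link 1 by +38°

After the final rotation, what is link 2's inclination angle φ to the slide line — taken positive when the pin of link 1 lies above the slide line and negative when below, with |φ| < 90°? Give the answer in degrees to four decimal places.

geometry: r = 43 mm, L = 150 mm, e = 14 mm; θ starts at 0°
rotate link 1 by -34°: θ ← 0° -34° = -34°
rotate link 1 by -71°: θ ← -34° -71° = -105°
rotate link 1 by +49°: θ ← -105° +49° = -56°
rotate link 1 by +62°: θ ← -56° +62° = 6°
rotate link 1 by +33°: θ ← 6° +33° = 39°
rotate link 1 by -81°: θ ← 39° -81° = -42°
rotate link 1 by -88°: θ ← -42° -88° = -130°
rotate link 1 by +38°: θ ← -130° +38° = -92°
h = r sin θ − e = -42.973806 − 14 = -56.973806
sin φ = h / L = -56.973806 / 150 = -0.37982537
φ = arcsin(-0.37982537) = -22.322866°

-22.3229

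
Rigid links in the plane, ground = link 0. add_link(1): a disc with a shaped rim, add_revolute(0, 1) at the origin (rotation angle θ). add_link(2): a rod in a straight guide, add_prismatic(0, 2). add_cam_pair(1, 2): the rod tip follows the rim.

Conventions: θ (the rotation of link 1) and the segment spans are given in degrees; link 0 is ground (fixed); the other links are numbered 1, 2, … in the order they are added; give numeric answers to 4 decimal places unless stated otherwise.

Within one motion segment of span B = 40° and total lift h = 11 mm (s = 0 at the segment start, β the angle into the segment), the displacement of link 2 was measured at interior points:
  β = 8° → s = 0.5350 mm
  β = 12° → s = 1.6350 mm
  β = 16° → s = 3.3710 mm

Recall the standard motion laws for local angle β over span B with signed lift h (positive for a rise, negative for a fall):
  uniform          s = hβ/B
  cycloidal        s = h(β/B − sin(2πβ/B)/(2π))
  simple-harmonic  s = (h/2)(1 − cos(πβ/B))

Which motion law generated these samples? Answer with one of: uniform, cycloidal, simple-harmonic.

candidates at β/B = r: uniform s = h·r (linear in β); cycloidal s = h·(r − sin(2πr)/(2π)); simple-harmonic s = (h/2)(1 − cos(πr))
β=8°: printed 0.5350 | uniform 2.2000, cycloidal 0.5350, simple-harmonic 1.0504
β=12°: printed 1.6350 | uniform 3.3000, cycloidal 1.6350, simple-harmonic 2.2672
β=16°: printed 3.3710 | uniform 4.4000, cycloidal 3.3710, simple-harmonic 3.8004
only one law matches every sample → cycloidal

cycloidal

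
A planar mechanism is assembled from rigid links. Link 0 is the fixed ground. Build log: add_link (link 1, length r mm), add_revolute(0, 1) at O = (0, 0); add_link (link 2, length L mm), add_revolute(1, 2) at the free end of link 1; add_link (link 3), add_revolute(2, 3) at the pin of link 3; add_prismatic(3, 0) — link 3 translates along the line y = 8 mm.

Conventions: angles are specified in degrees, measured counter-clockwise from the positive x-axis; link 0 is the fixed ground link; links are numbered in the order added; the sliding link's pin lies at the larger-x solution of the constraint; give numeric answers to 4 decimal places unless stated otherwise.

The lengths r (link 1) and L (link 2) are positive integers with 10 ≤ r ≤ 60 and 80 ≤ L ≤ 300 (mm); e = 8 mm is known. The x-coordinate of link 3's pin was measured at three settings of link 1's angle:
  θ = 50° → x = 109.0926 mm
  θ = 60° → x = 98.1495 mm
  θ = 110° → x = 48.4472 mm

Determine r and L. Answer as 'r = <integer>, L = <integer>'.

constraint per measurement: (x − r cos θ)² + (r sin θ − e)² = L²
subtracting the θ₁ and θ₂ equations cancels the r² and L² terms:
r = (x₁² − x₂²) / (2[(x₁cos θ₁ + e sin θ₁) − (x₂cos θ₂ + e sin θ₂)]) = 56.0002 → r = 56
L² = (x₁ − r cos θ₁)² + (r sin θ₁ − e)² = 6561.0019 → L = 81.0000 → L = 81
check at θ₃=110°: x = 48.4472 (printed 48.4472) ✓

r = 56, L = 81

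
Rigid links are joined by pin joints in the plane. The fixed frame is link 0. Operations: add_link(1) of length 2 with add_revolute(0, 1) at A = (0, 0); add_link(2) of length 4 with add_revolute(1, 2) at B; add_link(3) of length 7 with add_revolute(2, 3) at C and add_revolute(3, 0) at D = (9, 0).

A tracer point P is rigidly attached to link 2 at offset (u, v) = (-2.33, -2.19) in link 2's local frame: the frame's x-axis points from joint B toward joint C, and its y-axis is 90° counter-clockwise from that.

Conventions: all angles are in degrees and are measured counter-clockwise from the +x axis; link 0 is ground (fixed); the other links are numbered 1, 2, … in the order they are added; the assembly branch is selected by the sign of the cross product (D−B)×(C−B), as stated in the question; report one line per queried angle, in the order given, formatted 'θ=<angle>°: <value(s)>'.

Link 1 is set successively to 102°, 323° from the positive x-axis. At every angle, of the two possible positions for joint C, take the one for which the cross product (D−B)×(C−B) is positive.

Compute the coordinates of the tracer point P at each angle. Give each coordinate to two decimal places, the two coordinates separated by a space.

A=(0,0), D=(9.00,0)
θ=102°: B = A + 2.00·(cos102°, sin102°) = (-0.4158, 1.9563)
θ=102°: |BD| = 9.6169
θ=102°: circle(B,4.00) ∩ circle(D,7.00): a=3.0927, h=2.5367
θ=102°:   candidates: C₊=(3.1283,3.8109) cross=24.396; C₋=(2.0962,-1.1565) cross=-24.396
θ=102°:   branch + wants cross > 0 → take C=(3.1283,3.8109) (cross=24.396)
θ=102°: ex = (C−B)/|BC| = (0.8860,0.4636); ey = (-0.4636,0.8860)
θ=102°: P = B + -2.33·ex + -2.19·ey = (-1.4649,-1.0644)
θ=323°: B = A + 2.00·(cos323°, sin323°) = (1.5973, -1.2036)
θ=323°: |BD| = 7.4999
θ=323°: circle(B,4.00) ∩ circle(D,7.00): a=1.5500, h=3.6875
θ=323°:   candidates: C₊=(2.5353,2.6848) cross=27.656; C₋=(3.7189,-4.5946) cross=-27.656
θ=323°:   branch + wants cross > 0 → take C=(2.5353,2.6848) (cross=27.656)
θ=323°: ex = (C−B)/|BC| = (0.2345,0.9721); ey = (-0.9721,0.2345)
θ=323°: P = B + -2.33·ex + -2.19·ey = (3.1798,-3.9822)

θ=102°: -1.46 -1.06
θ=323°: 3.18 -3.98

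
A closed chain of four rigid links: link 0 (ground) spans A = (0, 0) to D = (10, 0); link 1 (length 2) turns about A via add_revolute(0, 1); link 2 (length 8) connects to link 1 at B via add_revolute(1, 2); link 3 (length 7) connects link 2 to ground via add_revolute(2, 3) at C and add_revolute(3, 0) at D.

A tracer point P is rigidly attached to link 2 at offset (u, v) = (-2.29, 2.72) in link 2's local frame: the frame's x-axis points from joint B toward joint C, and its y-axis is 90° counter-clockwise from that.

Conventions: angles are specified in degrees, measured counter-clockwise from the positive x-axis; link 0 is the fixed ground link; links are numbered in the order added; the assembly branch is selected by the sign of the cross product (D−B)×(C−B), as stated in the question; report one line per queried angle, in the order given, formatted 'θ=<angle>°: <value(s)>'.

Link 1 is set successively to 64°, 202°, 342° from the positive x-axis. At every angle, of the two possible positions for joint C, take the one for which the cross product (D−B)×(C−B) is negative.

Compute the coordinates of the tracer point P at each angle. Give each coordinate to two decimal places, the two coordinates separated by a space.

A=(0,0), D=(10.00,0)
θ=64°: B = A + 2.00·(cos64°, sin64°) = (0.8767, 1.7976)
θ=64°: |BD| = 9.2987
θ=64°: circle(B,8.00) ∩ circle(D,7.00): a=5.4559, h=5.8509
θ=64°:   candidates: C₊=(7.3608,6.4834) cross=54.406; C₋=(5.0986,-4.9977) cross=-54.406
θ=64°:   branch - wants cross < 0 → take C=(5.0986,-4.9977) (cross=-54.406)
θ=64°: ex = (C−B)/|BC| = (0.5277,-0.8494); ey = (0.8494,0.5277)
θ=64°: P = B + -2.29·ex + 2.72·ey = (1.9786,5.1782)
θ=202°: B = A + 2.00·(cos202°, sin202°) = (-1.8544, -0.7492)
θ=202°: |BD| = 11.8780
θ=202°: circle(B,8.00) ∩ circle(D,7.00): a=6.5704, h=4.5639
θ=202°:   candidates: C₊=(4.4151,4.2201) cross=54.210; C₋=(4.9908,-4.8896) cross=-54.210
θ=202°:   branch - wants cross < 0 → take C=(4.9908,-4.8896) (cross=-54.210)
θ=202°: ex = (C−B)/|BC| = (0.8557,-0.5176); ey = (0.5176,0.8557)
θ=202°: P = B + -2.29·ex + 2.72·ey = (-2.4061,2.7634)
θ=342°: B = A + 2.00·(cos342°, sin342°) = (1.9021, -0.6180)
θ=342°: |BD| = 8.1214
θ=342°: circle(B,8.00) ∩ circle(D,7.00): a=4.9842, h=6.2576
θ=342°:   candidates: C₊=(6.3957,6.0007) cross=50.821; C₋=(7.3481,-6.4782) cross=-50.821
θ=342°:   branch - wants cross < 0 → take C=(7.3481,-6.4782) (cross=-50.821)
θ=342°: ex = (C−B)/|BC| = (0.6807,-0.7325); ey = (0.7325,0.6807)
θ=342°: P = B + -2.29·ex + 2.72·ey = (2.3357,2.9111)

θ=64°: 1.98 5.18
θ=202°: -2.41 2.76
θ=342°: 2.34 2.91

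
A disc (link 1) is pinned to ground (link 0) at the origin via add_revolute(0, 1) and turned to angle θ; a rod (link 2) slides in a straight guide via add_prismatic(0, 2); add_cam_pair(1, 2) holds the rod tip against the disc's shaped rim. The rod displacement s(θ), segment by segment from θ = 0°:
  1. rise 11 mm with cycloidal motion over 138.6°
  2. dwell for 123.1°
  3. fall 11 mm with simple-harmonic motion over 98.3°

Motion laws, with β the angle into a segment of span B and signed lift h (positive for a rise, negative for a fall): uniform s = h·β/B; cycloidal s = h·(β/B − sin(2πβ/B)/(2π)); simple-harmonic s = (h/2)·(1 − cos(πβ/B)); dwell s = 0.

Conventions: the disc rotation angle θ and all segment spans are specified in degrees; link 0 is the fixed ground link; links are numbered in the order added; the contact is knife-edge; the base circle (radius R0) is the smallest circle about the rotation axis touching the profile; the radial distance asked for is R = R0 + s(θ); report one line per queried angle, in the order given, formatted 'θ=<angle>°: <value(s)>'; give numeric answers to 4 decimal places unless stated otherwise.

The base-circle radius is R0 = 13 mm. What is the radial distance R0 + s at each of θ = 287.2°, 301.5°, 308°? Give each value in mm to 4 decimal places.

segment 1 (0° to 138.6°, cycloidal, h = 11) is passed completely: s = 0.0000 + (11) = 11.0000
segment 2 (138.6° to 261.7°, dwell): s unchanged at 11.0000
θ = 287.2° falls in segment 3 (261.7° to 360°, simple-harmonic, h = -11): β = 287.2 − 261.7 = 25.5°, B = 98.3°; Δs = -11/2·(1 − cos(π·0.2594)) = -1.7276; s = 11.0000 − 1.7276 = 9.2724
θ = 301.5° falls in segment 3 (261.7° to 360°, simple-harmonic, h = -11): β = 301.5 − 261.7 = 39.8°, B = 98.3°; Δs = -11/2·(1 − cos(π·0.4049)) = -3.8808; s = 11.0000 − 3.8808 = 7.1192
θ = 308° falls in segment 3 (261.7° to 360°, simple-harmonic, h = -11): β = 308 − 261.7 = 46.3°, B = 98.3°; Δs = -11/2·(1 − cos(π·0.4710)) = -4.9997; s = 11.0000 − 4.9997 = 6.0003
θ=287.2°: R = R0 + s = 13 + 9.2724 = 22.2724
θ=301.5°: R = R0 + s = 13 + 7.1192 = 20.1192
θ=308°: R = R0 + s = 13 + 6.0003 = 19.0003

θ=287.2°: 22.2724
θ=301.5°: 20.1192
θ=308°: 19.0003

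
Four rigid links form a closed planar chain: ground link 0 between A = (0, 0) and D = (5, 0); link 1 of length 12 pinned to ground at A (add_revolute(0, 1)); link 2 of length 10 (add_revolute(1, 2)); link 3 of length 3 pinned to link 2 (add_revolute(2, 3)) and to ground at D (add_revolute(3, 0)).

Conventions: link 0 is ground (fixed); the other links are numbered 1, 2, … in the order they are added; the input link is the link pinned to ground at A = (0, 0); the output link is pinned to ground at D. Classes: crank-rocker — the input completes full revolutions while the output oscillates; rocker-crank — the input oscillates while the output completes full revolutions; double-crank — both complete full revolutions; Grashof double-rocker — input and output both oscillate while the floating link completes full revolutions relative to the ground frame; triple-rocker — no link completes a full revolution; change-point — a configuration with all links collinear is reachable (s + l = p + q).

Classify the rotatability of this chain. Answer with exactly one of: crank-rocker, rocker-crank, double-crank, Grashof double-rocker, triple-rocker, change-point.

lengths: ground=5, input=12, coupler=10, output=3
sorted: s=3 (shortest), l=12 (longest), p+q=15
s + l = 15 vs p + q = 15
s + l = p + q → change-point (collinear configuration reachable)

change-point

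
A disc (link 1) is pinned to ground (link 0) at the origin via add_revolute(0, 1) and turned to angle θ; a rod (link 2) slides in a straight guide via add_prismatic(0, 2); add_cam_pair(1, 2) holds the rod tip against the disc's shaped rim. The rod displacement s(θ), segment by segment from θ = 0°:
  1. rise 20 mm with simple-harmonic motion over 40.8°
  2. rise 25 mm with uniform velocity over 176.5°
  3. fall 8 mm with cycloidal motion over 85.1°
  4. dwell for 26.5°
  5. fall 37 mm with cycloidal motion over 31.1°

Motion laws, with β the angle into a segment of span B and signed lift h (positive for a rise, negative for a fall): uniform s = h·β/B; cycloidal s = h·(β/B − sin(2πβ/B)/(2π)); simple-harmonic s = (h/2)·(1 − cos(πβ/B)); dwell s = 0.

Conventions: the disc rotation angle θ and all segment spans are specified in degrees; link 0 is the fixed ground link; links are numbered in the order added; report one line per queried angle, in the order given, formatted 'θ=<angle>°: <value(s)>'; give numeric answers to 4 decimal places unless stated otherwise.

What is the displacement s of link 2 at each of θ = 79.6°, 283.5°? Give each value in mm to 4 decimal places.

segment 1 (0° to 40.8°, simple-harmonic, h = 20) is passed completely: s = 0.0000 + (20) = 20.0000
θ = 79.6° falls in segment 2 (40.8° to 217.3°, uniform, h = 25): β = 79.6 − 40.8 = 38.8°, B = 176.5°; Δs = 25·38.8/176.5 = 5.4958; s = 20.0000 + 5.4958 = 25.4958
segment 2 (40.8° to 217.3°, uniform, h = 25) is passed completely: s = 20.0000 + (25) = 45.0000
θ = 283.5° falls in segment 3 (217.3° to 302.4°, cycloidal, h = -8): β = 283.5 − 217.3 = 66.2°, B = 85.1°; Δs = -8·(0.7779 − sin(2π·0.7779)/(2π)) = -7.4770; s = 45.0000 − 7.4770 = 37.5230

θ=79.6°: 25.4958
θ=283.5°: 37.5230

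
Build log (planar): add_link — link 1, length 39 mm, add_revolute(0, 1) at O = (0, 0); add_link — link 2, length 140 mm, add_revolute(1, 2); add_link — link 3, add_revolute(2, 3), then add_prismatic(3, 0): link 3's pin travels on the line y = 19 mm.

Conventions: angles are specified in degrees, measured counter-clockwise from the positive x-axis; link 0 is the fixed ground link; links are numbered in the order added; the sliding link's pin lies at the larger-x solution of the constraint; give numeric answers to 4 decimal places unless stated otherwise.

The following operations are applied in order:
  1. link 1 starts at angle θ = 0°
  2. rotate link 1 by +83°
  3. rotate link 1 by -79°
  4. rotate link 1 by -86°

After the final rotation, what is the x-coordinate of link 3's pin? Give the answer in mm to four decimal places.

geometry: r = 39 mm, L = 140 mm, e = 19 mm; θ starts at 0°
rotate link 1 by +83°: θ ← 0° +83° = 83°
rotate link 1 by -79°: θ ← 83° -79° = 4°
rotate link 1 by -86°: θ ← 4° -86° = -82°
crank pin P = (r cos θ, r sin θ) = (5.427751, -38.620455)
h = r sin θ − e = -38.620455 − 19 = -57.620455
x = r cos θ + √(L² − h²) = 5.427751 + 127.592646 = 133.020397

133.0204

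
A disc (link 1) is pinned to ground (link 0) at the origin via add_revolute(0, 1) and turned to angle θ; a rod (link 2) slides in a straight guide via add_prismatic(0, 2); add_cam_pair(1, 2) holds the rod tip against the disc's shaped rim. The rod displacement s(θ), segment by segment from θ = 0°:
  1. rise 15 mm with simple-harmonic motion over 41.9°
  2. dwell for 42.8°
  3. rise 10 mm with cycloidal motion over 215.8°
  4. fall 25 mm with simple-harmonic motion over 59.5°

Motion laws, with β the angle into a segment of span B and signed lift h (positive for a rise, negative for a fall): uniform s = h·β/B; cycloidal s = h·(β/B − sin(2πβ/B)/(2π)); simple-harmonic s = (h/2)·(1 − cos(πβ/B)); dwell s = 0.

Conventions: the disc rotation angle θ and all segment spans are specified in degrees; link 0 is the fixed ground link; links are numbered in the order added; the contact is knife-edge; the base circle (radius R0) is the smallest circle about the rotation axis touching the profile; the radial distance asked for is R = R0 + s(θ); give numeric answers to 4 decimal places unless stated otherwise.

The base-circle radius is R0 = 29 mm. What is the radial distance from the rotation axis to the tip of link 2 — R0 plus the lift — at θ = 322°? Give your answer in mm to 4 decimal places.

segment 1 (0° to 41.9°, simple-harmonic, h = 15) is passed completely: s = 0.0000 + (15) = 15.0000
segment 2 (41.9° to 84.7°, dwell): s unchanged at 15.0000
segment 3 (84.7° to 300.5°, cycloidal, h = 10) is passed completely: s = 15.0000 + (10) = 25.0000
θ = 322° falls in segment 4 (300.5° to 360°, simple-harmonic, h = -25): β = 322 − 300.5 = 21.5°, B = 59.5°; Δs = -25/2·(1 − cos(π·0.3613)) = -7.2256; s = 25.0000 − 7.2256 = 17.7744
R = R0 + s = 29 + 17.7744 = 46.7744

46.7744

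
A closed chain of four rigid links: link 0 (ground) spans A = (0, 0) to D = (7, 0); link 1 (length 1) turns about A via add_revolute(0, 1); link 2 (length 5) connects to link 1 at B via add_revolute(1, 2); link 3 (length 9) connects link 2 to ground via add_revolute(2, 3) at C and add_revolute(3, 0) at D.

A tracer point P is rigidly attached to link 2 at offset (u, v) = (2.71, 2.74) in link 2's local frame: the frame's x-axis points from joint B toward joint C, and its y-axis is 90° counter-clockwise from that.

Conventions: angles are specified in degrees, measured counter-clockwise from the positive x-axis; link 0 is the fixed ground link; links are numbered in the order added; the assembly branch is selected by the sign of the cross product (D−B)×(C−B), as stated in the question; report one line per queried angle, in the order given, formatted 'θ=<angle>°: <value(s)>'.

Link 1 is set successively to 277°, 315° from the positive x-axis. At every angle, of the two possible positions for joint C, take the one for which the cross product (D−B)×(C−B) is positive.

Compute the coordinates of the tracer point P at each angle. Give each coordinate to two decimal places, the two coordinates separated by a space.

A=(0,0), D=(7.00,0)
θ=277°: B = A + 1.00·(cos277°, sin277°) = (0.1219, -0.9925)
θ=277°: |BD| = 6.9494
θ=277°: circle(B,5.00) ∩ circle(D,9.00): a=-0.5545, h=4.9692
θ=277°:   candidates: C₊=(-1.1366,3.8465) cross=34.533; C₋=(0.2828,-5.9900) cross=-34.533
θ=277°:   branch + wants cross > 0 → take C=(-1.1366,3.8465) (cross=34.533)
θ=277°: ex = (C−B)/|BC| = (-0.2517,0.9678); ey = (-0.9678,-0.2517)
θ=277°: P = B + 2.71·ex + 2.74·ey = (-3.2120,0.9406)
θ=315°: B = A + 1.00·(cos315°, sin315°) = (0.7071, -0.7071)
θ=315°: |BD| = 6.3325
θ=315°: circle(B,5.00) ∩ circle(D,9.00): a=-1.2554, h=4.8398
θ=315°:   candidates: C₊=(-1.0809,3.9623) cross=30.648; C₋=(0.0000,-5.6569) cross=-30.648
θ=315°:   branch + wants cross > 0 → take C=(-1.0809,3.9623) (cross=30.648)
θ=315°: ex = (C−B)/|BC| = (-0.3576,0.9339); ey = (-0.9339,-0.3576)
θ=315°: P = B + 2.71·ex + 2.74·ey = (-2.8208,0.8439)

θ=277°: -3.21 0.94
θ=315°: -2.82 0.84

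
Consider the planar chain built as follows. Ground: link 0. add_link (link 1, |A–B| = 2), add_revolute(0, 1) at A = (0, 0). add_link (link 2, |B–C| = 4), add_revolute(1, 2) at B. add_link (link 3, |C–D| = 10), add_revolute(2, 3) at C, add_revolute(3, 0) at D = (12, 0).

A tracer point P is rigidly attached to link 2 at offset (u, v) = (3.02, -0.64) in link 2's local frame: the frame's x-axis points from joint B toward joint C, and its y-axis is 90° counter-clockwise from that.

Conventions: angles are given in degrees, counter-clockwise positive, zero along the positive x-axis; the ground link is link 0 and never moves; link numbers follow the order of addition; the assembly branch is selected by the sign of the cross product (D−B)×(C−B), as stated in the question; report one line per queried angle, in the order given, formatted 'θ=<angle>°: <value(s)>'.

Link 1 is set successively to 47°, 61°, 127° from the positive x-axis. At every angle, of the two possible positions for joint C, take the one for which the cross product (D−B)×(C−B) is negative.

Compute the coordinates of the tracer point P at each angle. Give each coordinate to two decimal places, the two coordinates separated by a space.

A=(0,0), D=(12.00,0)
θ=47°: B = A + 2.00·(cos47°, sin47°) = (1.3640, 1.4627)
θ=47°: |BD| = 10.7361
θ=47°: circle(B,4.00) ∩ circle(D,10.00): a=1.4560, h=3.7256
θ=47°:   candidates: C₊=(3.3140,4.9552) cross=39.998; C₋=(2.2989,-2.4265) cross=-39.998
θ=47°:   branch - wants cross < 0 → take C=(2.2989,-2.4265) (cross=-39.998)
θ=47°: ex = (C−B)/|BC| = (0.2337,-0.9723); ey = (0.9723,0.2337)
θ=47°: P = B + 3.02·ex + -0.64·ey = (1.4475,-1.6232)
θ=61°: B = A + 2.00·(cos61°, sin61°) = (0.9696, 1.7492)
θ=61°: |BD| = 11.1682
θ=61°: circle(B,4.00) ∩ circle(D,10.00): a=1.8234, h=3.5602
θ=61°:   candidates: C₊=(3.3282,4.9799) cross=39.761; C₋=(2.2129,-2.0526) cross=-39.761
θ=61°:   branch - wants cross < 0 → take C=(2.2129,-2.0526) (cross=-39.761)
θ=61°: ex = (C−B)/|BC| = (0.3108,-0.9505); ey = (0.9505,0.3108)
θ=61°: P = B + 3.02·ex + -0.64·ey = (1.3000,-1.3201)
θ=127°: B = A + 2.00·(cos127°, sin127°) = (-1.2036, 1.5973)
θ=127°: |BD| = 13.2999
θ=127°: circle(B,4.00) ∩ circle(D,10.00): a=3.4920, h=1.9508
θ=127°:   candidates: C₊=(2.4974,3.1146) cross=25.946; C₋=(2.0288,-0.7588) cross=-25.946
θ=127°:   branch - wants cross < 0 → take C=(2.0288,-0.7588) (cross=-25.946)
θ=127°: ex = (C−B)/|BC| = (0.8081,-0.5890); ey = (0.5890,0.8081)
θ=127°: P = B + 3.02·ex + -0.64·ey = (0.8599,-0.6988)

θ=47°: 1.45 -1.62
θ=61°: 1.30 -1.32
θ=127°: 0.86 -0.70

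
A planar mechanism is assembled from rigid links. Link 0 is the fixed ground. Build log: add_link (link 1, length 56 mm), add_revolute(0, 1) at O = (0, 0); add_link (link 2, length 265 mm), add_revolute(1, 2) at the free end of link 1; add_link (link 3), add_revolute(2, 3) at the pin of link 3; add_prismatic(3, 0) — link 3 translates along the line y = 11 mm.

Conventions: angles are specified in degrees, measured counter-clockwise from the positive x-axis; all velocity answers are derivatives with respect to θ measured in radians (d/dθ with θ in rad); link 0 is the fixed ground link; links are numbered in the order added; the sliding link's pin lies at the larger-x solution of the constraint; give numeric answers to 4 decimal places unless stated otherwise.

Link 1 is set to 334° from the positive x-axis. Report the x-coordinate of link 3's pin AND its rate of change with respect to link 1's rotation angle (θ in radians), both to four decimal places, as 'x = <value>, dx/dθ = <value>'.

geometry: r = 56 mm, L = 265 mm, e = 11 mm
crank pin P = (r cos θ, r sin θ) = (50.332467, -24.548784)
h = r sin θ − e = -24.548784 − 11 = -35.548784
x = r cos θ + √(L² − h²) = 50.332467 + 262.604806 = 312.937272
dx/dθ = −r sin θ − h·r cos θ/√(L² − h²) (θ in radians; h = -35.548784) = 31.362285

x = 312.9373, dx/dθ = 31.3623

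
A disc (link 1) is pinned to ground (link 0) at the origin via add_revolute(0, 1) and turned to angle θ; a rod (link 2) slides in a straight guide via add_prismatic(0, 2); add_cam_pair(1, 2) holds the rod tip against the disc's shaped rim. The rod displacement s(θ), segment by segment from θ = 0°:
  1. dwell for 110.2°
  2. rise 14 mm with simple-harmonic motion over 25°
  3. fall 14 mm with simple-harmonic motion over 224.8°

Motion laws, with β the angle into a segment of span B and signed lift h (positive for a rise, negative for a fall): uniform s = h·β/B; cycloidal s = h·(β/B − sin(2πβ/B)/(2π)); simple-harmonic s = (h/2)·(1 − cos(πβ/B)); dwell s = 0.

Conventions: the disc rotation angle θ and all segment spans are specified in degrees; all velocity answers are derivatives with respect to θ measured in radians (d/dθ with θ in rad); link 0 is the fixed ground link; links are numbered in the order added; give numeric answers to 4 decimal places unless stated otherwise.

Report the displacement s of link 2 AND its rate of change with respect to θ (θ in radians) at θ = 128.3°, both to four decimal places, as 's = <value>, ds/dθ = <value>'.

segment 1 (0° to 110.2°, dwell): s unchanged at 0.0000
θ = 128.3° falls in segment 2 (110.2° to 135.2°, simple-harmonic, h = 14): β = 128.3 − 110.2 = 18.1°, B = 25°; Δs = 14/2·(1 − cos(π·0.7240)) = 11.5294; s = 0.0000 + 11.5294 = 11.5294
velocity in seg [110.2°–135.2°] (simple-harmonic), θ in radians: β = 18.1° = 0.3159 rad, B = 25° = 0.4363 rad; ds/dθ = (πh/(2B)) sin(πβ/B) = (π·14/(2·0.4363)) sin(π·0.7240) = 38.427103 mm/rad

s = 11.5294, ds/dθ = 38.4271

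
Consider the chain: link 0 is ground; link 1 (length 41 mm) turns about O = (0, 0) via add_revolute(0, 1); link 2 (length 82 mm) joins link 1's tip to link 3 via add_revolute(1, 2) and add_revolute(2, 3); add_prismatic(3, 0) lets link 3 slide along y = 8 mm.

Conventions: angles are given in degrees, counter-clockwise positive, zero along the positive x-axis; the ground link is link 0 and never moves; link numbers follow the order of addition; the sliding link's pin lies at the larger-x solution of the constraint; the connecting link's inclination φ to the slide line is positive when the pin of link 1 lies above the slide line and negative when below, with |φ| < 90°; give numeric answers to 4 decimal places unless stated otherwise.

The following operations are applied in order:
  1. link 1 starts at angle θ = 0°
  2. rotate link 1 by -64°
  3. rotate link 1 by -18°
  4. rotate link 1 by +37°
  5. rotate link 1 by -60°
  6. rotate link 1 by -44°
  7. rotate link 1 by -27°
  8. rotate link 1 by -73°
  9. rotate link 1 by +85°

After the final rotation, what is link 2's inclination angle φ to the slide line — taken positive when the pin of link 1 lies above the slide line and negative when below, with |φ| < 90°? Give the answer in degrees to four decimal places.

geometry: r = 41 mm, L = 82 mm, e = 8 mm; θ starts at 0°
rotate link 1 by -64°: θ ← 0° -64° = -64°
rotate link 1 by -18°: θ ← -64° -18° = -82°
rotate link 1 by +37°: θ ← -82° +37° = -45°
rotate link 1 by -60°: θ ← -45° -60° = -105°
rotate link 1 by -44°: θ ← -105° -44° = -149°
rotate link 1 by -27°: θ ← -149° -27° = -176°
rotate link 1 by -73°: θ ← -176° -73° = -249°
rotate link 1 by +85°: θ ← -249° +85° = -164°
h = r sin θ − e = -11.301132 − 8 = -19.301132
sin φ = h / L = -19.301132 / 82 = -0.23537965
φ = arcsin(-0.23537965) = -13.614003°

-13.6140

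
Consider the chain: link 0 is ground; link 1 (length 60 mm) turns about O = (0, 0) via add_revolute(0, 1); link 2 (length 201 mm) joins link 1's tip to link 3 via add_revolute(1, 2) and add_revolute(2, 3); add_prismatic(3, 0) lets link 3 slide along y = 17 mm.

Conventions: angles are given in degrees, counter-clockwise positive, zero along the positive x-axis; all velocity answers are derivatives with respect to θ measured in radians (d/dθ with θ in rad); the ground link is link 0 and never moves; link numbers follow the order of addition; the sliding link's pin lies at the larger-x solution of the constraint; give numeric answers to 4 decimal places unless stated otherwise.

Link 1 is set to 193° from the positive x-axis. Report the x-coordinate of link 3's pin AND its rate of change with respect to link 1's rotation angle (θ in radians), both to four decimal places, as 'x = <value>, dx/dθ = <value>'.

geometry: r = 60 mm, L = 201 mm, e = 17 mm
crank pin P = (r cos θ, r sin θ) = (-58.462204, -13.497063)
h = r sin θ − e = -13.497063 − 17 = -30.497063
x = r cos θ + √(L² − h²) = -58.462204 + 198.672920 = 140.210716
dx/dθ = −r sin θ − h·r cos θ/√(L² − h²) (θ in radians; h = -30.497063) = 4.522888

x = 140.2107, dx/dθ = 4.5229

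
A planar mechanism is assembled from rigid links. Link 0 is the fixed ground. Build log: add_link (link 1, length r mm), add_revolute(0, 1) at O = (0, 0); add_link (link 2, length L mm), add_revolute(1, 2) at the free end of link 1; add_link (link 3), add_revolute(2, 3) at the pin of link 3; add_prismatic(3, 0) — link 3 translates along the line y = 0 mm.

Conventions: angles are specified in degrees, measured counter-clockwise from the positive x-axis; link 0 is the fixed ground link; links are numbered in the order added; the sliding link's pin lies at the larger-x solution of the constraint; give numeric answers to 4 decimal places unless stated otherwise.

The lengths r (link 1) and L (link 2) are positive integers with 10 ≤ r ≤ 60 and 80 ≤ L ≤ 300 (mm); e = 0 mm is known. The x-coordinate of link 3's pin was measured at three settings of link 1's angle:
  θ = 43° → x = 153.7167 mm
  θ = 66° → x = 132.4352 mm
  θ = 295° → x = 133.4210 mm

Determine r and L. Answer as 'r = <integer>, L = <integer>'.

constraint per measurement: (x − r cos θ)² + (r sin θ − e)² = L²
subtracting the θ₁ and θ₂ equations cancels the r² and L² terms:
r = (x₁² − x₂²) / (2[(x₁cos θ₁ + e sin θ₁) − (x₂cos θ₂ + e sin θ₂)]) = 52.0002 → r = 52
L² = (x₁ − r cos θ₁)² + (r sin θ₁ − e)² = 14641.0110 → L = 121.0000 → L = 121
check at θ₃=295°: x = 133.4210 (printed 133.4210) ✓

r = 52, L = 121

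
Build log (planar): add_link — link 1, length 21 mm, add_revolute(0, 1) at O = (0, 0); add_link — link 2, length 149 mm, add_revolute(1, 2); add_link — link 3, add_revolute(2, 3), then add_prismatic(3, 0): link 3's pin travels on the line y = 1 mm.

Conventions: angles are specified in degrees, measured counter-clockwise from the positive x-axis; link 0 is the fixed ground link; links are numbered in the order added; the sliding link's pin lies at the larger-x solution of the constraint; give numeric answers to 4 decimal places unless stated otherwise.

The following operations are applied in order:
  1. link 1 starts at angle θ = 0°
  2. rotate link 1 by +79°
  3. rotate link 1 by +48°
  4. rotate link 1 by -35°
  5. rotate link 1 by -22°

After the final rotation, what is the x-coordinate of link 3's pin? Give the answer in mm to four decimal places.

geometry: r = 21 mm, L = 149 mm, e = 1 mm; θ starts at 0°
rotate link 1 by +79°: θ ← 0° +79° = 79°
rotate link 1 by +48°: θ ← 79° +48° = 127°
rotate link 1 by -35°: θ ← 127° -35° = 92°
rotate link 1 by -22°: θ ← 92° -22° = 70°
crank pin P = (r cos θ, r sin θ) = (7.182423, 19.733545)
h = r sin θ − e = 19.733545 − 1 = 18.733545
x = r cos θ + √(L² − h²) = 7.182423 + 147.817639 = 155.000062

155.0001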